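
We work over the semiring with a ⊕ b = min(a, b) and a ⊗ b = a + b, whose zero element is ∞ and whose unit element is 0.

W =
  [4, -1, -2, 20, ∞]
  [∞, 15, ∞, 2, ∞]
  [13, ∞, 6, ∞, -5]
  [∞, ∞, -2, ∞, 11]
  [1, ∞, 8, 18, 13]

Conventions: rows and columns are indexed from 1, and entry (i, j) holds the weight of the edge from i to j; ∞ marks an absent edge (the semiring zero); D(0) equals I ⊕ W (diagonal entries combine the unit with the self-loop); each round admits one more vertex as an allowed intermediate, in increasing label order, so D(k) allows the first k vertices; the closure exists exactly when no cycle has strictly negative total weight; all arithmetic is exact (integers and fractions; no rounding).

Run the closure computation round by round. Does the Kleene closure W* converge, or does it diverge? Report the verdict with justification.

D(0):
  [0, -1, -2, 20, ∞]
  [∞, 0, ∞, 2, ∞]
  [13, ∞, 0, ∞, -5]
  [∞, ∞, -2, 0, 11]
  [1, ∞, 8, 18, 0]
D(1):
  [0, -1, -2, 20, ∞]
  [∞, 0, ∞, 2, ∞]
  [13, 12, 0, 33, -5]
  [∞, ∞, -2, 0, 11]
  [1, 0, -1, 18, 0]
D(2):
  [0, -1, -2, 1, ∞]
  [∞, 0, ∞, 2, ∞]
  [13, 12, 0, 14, -5]
  [∞, ∞, -2, 0, 11]
  [1, 0, -1, 2, 0]
Detection: at round 3, diagonal entry (5, 5) turns strictly negative.
Key observation: the cycle 5->1->3->5 has total weight 1 + (-2) + (-5), which is strictly negative.
Answer: DIVERGES — negative cycle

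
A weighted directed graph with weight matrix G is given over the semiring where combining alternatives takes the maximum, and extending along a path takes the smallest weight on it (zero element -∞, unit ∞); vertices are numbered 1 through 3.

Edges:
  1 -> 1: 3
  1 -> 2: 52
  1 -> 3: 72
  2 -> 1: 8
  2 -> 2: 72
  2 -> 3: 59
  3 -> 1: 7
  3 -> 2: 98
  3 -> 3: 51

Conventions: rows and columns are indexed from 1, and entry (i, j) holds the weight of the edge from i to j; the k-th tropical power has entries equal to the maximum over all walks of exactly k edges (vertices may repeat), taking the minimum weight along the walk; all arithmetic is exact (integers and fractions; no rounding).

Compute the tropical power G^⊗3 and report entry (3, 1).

G^⊗2:
  [8, 72, 52]
  [8, 72, 59]
  [8, 72, 59]
G^⊗3:
  [8, 72, 59]
  [8, 72, 59]
  [8, 72, 59]
Key observation: the optimum is the walk 3->2->2->1, with weight 98 min 72 min 8 = 8.
Optimal value attained by: walk 3->2->2->1.
Answer: (G^⊗3)[3][1] = 8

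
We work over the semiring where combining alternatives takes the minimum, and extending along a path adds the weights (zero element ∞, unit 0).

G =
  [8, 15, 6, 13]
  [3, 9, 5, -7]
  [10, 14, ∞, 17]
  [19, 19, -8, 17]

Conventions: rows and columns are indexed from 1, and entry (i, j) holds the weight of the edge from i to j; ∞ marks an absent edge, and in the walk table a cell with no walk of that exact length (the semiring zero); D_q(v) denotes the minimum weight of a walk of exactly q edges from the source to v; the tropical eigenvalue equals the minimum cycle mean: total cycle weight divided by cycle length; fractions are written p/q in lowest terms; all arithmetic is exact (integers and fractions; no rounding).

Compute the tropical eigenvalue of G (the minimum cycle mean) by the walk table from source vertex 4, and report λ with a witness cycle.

q=0: [∞, ∞, ∞, 0]
q=1: [19, 19, -8, 17]
q=2: [2, 6, 9, 9]
q=3: [9, 15, 1, -1]
q=4: [11, 15, -9, 8]
Optimal cycle mean attained by: cycle 2->4->3->2, total (-7) + (-8) + 14, length 3.
Answer: λ = -1/3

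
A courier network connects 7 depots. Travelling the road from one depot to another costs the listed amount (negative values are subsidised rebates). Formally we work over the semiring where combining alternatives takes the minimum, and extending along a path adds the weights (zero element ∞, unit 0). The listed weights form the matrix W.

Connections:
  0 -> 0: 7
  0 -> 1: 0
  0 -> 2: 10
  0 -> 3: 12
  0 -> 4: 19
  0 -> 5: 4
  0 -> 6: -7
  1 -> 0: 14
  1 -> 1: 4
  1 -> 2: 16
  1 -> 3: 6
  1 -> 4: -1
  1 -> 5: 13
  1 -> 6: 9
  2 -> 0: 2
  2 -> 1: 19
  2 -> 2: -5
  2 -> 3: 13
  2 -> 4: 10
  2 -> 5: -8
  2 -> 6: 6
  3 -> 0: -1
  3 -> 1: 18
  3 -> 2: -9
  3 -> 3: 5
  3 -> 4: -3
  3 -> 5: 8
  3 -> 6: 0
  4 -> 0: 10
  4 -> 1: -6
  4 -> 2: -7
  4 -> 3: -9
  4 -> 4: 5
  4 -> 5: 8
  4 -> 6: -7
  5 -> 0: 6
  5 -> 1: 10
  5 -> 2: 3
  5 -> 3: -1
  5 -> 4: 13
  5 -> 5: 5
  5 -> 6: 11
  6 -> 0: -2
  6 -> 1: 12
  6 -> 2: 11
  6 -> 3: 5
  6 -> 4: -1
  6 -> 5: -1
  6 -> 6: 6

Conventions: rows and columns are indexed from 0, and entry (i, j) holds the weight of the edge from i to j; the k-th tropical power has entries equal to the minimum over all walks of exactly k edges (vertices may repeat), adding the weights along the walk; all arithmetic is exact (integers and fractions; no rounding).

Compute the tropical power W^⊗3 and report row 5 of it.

W^⊗2:
  [-9, 4, 3, -2, -8, -8, -1]
  [5, -7, -8, -10, 3, 7, -8]
  [-3, 2, -10, -9, 5, -13, -5]
  [-7, -9, -14, -12, -1, -17, -10]
  [-10, -2, -18, -4, -12, -15, -9]
  [-2, 6, -10, 4, -4, -5, -1]
  [4, -7, -8, -10, 2, 2, -9]
W^⊗3:
  [-3, -14, -15, -17, -5, -5, -16]
  [-11, -3, -19, -6, -13, -16, -10]
  [-10, -3, -18, -14, -12, -18, -10]
  [-13, -7, -21, -18, -15, -22, -14]
  [-16, -18, -23, -21, -10, -26, -19]
  [-8, -10, -15, -13, -2, -18, -11]
  [-11, -4, -19, -7, -13, -16, -10]
Answer: row 5 of W^⊗3 = [-8, -10, -15, -13, -2, -18, -11]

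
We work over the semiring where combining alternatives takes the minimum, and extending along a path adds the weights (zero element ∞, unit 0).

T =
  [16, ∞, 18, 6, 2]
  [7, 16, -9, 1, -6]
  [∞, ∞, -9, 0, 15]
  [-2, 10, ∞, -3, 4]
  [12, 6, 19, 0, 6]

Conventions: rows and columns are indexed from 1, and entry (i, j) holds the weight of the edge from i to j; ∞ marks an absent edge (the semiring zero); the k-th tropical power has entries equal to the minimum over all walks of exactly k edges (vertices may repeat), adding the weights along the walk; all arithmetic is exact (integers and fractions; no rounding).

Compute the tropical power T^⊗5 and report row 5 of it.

T^⊗2:
  [4, 8, 9, 2, 8]
  [-1, 0, -18, -9, 0]
  [-2, 10, -18, -9, 4]
  [-5, 7, 1, -6, 0]
  [-2, 10, -3, -3, 0]
T^⊗3:
  [0, 12, -1, -1, 2]
  [-11, 1, -27, -18, -6]
  [-11, 1, -27, -18, -5]
  [-8, 4, -8, -9, -3]
  [-5, 6, -12, -6, 0]
T^⊗4:
  [-3, 8, -10, -4, 2]
  [-20, -8, -36, -27, -14]
  [-20, -8, -36, -27, -14]
  [-11, 1, -17, -12, -6]
  [-8, 4, -21, -12, -3]
T^⊗5:
  [-6, 6, -19, -10, -1]
  [-29, -17, -45, -36, -23]
  [-29, -17, -45, -36, -23]
  [-14, -2, -26, -17, -9]
  [-14, -2, -30, -21, -8]
Answer: row 5 of T^⊗5 = [-14, -2, -30, -21, -8]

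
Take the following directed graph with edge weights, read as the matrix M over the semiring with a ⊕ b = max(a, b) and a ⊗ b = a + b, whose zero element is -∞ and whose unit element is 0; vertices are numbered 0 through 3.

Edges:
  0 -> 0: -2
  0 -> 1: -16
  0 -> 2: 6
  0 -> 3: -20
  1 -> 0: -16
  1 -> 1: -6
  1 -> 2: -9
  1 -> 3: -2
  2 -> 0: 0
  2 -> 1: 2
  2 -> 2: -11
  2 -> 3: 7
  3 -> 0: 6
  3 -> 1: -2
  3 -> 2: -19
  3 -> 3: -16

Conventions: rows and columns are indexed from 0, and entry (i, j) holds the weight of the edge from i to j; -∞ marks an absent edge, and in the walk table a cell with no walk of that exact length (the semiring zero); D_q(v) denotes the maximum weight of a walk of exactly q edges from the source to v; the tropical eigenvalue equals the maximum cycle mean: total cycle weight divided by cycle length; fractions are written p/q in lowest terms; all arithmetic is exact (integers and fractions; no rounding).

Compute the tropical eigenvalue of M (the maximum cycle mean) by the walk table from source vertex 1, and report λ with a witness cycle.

q=0: [-∞, 0, -∞, -∞]
q=1: [-16, -6, -9, -2]
q=2: [4, -4, -10, -2]
q=3: [4, -4, 10, -3]
q=4: [10, 12, 10, 17]
Optimal cycle mean attained by: cycle 0->2->3->0, total 6 + 7 + 6, length 3.
Answer: λ = 19/3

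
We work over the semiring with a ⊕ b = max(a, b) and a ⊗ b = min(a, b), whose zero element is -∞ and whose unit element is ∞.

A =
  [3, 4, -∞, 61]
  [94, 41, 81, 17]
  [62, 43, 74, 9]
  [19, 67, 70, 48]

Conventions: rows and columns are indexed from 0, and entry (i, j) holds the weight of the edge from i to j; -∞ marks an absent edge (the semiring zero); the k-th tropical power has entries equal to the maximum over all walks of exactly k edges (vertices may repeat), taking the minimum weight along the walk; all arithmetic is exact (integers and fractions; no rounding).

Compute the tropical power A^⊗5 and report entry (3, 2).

A^⊗2:
  [19, 61, 61, 48]
  [62, 43, 74, 61]
  [62, 43, 74, 61]
  [67, 48, 70, 48]
A^⊗3:
  [61, 48, 61, 48]
  [62, 61, 74, 61]
  [62, 61, 74, 61]
  [62, 48, 70, 61]
A^⊗4:
  [61, 48, 61, 61]
  [62, 61, 74, 61]
  [62, 61, 74, 61]
  [62, 61, 70, 61]
A^⊗5:
  [61, 61, 61, 61]
  [62, 61, 74, 61]
  [62, 61, 74, 61]
  [62, 61, 70, 61]
Key observation: the optimum is the walk 3->2->2->2->2->2, with weight 70 min 74 min 74 min 74 min 74 = 70.
Optimal value attained by: walk 3->2->2->2->2->2.
Answer: (A^⊗5)[3][2] = 70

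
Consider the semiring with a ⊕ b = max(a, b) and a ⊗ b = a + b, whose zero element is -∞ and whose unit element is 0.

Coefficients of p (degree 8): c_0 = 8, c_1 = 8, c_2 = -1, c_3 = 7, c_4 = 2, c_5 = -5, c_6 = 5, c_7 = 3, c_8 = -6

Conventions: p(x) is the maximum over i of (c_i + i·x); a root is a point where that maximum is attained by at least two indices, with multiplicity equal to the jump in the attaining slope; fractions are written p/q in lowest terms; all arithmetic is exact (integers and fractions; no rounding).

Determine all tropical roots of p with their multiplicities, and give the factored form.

hull edge (i=0, c=8) to (i=1, c=8): slope 0, span 1
hull edge (i=1, c=8) to (i=3, c=7): slope -1/2, span 2
hull edge (i=3, c=7) to (i=6, c=5): slope -2/3, span 3
hull edge (i=6, c=5) to (i=7, c=3): slope -2, span 1
hull edge (i=7, c=3) to (i=8, c=-6): slope -9, span 1
Factored form: p(x) = -6 ⊗ (x ⊕ 0) ⊗ (x ⊕ 1/2) ⊗ (x ⊕ 1/2) ⊗ (x ⊕ 2/3) ⊗ (x ⊕ 2/3) ⊗ (x ⊕ 2/3) ⊗ (x ⊕ 2) ⊗ (x ⊕ 9)
Answer: roots = 0 (mult 1), 1/2 (mult 2), 2/3 (mult 3), 2 (mult 1), 9 (mult 1)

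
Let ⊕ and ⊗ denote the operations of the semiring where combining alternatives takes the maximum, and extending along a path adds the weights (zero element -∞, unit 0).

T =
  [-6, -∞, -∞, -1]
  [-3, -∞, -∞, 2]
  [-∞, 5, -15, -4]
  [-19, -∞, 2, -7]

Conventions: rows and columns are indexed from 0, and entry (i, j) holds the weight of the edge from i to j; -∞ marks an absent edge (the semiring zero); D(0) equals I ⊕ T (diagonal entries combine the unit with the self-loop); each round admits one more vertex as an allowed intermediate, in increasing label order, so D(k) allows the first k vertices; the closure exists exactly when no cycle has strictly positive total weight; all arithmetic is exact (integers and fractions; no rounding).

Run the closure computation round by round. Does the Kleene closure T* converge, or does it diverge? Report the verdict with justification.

D(0):
  [0, -∞, -∞, -1]
  [-3, 0, -∞, 2]
  [-∞, 5, 0, -4]
  [-19, -∞, 2, 0]
D(1):
  [0, -∞, -∞, -1]
  [-3, 0, -∞, 2]
  [-∞, 5, 0, -4]
  [-19, -∞, 2, 0]
D(2):
  [0, -∞, -∞, -1]
  [-3, 0, -∞, 2]
  [2, 5, 0, 7]
  [-19, -∞, 2, 0]
Detection: at round 3, diagonal entry (3, 3) turns strictly positive.
Key observation: the cycle 3->2->1->0->3 has total weight 2 + 5 + (-3) + (-1), which is strictly positive.
Answer: DIVERGES — positive cycle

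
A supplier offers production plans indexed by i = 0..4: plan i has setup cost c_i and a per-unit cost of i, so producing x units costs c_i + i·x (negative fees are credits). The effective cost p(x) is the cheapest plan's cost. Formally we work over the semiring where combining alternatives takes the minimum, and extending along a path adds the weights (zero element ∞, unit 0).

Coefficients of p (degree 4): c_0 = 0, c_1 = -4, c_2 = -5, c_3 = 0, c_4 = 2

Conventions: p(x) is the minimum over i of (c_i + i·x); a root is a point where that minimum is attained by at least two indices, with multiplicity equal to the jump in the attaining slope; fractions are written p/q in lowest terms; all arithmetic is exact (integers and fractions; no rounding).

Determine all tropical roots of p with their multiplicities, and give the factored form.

hull edge (i=0, c=0) to (i=1, c=-4): slope -4, span 1
hull edge (i=1, c=-4) to (i=2, c=-5): slope -1, span 1
hull edge (i=2, c=-5) to (i=4, c=2): slope 7/2, span 2
Factored form: p(x) = 2 ⊗ (x ⊕ (-7/2)) ⊗ (x ⊕ (-7/2)) ⊗ (x ⊕ 1) ⊗ (x ⊕ 4)
Answer: roots = -7/2 (mult 2), 1 (mult 1), 4 (mult 1)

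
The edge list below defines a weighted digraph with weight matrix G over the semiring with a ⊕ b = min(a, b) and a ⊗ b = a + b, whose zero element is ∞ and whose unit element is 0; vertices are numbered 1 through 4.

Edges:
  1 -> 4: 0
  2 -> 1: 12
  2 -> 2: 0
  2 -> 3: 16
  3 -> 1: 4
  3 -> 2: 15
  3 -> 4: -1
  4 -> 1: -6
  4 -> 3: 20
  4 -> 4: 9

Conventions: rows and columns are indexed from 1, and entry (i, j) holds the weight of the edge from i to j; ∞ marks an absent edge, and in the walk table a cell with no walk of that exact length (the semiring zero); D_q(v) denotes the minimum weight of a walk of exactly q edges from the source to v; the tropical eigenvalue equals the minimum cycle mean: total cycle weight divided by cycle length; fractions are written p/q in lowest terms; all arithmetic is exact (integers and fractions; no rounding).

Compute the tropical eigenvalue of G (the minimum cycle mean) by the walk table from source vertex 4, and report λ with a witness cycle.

q=0: [∞, ∞, ∞, 0]
q=1: [-6, ∞, 20, 9]
q=2: [3, 35, 29, -6]
q=3: [-12, 35, 14, 3]
q=4: [-3, 29, 23, -12]
Optimal cycle mean attained by: cycle 1->4->1, total 0 + (-6), length 2.
Answer: λ = -3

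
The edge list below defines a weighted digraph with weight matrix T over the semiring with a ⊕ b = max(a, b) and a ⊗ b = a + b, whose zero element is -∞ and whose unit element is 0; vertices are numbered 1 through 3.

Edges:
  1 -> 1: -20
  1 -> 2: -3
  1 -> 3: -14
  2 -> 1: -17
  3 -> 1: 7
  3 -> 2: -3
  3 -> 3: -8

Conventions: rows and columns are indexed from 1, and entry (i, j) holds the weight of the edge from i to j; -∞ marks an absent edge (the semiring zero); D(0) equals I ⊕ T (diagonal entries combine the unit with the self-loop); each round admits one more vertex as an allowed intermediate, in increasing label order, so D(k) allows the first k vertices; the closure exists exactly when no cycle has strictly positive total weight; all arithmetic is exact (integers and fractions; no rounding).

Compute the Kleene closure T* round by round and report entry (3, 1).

D(0):
  [0, -3, -14]
  [-17, 0, -∞]
  [7, -3, 0]
D(1):
  [0, -3, -14]
  [-17, 0, -31]
  [7, 4, 0]
D(2):
  [0, -3, -14]
  [-17, 0, -31]
  [7, 4, 0]
D(3):
  [0, -3, -14]
  [-17, 0, -31]
  [7, 4, 0]
Answer: T*[3][1] = 7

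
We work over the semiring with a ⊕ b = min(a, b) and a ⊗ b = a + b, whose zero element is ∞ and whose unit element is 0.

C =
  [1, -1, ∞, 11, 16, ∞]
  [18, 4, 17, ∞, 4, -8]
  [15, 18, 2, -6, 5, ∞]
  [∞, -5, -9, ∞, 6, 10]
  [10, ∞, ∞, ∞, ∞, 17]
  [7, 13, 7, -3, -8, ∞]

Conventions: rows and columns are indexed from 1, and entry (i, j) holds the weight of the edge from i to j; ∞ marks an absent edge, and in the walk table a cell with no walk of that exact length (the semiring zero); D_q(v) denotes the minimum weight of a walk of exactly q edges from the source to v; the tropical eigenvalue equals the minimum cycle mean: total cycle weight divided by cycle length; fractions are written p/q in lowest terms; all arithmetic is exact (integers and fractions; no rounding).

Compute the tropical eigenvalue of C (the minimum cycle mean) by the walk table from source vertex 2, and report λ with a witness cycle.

q=0: [∞, 0, ∞, ∞, ∞, ∞]
q=1: [18, 4, 17, ∞, 4, -8]
q=2: [-1, 5, -1, -11, -16, -4]
q=3: [-6, -16, -20, -7, -12, -3]
q=4: [-5, -12, -18, -26, -15, -24]
q=5: [-17, -31, -35, -27, -32, -20]
q=6: [-22, -32, -36, -41, -30, -39]
Optimal cycle mean attained by: cycle 3->4->3, total (-6) + (-9), length 2.
Answer: λ = -15/2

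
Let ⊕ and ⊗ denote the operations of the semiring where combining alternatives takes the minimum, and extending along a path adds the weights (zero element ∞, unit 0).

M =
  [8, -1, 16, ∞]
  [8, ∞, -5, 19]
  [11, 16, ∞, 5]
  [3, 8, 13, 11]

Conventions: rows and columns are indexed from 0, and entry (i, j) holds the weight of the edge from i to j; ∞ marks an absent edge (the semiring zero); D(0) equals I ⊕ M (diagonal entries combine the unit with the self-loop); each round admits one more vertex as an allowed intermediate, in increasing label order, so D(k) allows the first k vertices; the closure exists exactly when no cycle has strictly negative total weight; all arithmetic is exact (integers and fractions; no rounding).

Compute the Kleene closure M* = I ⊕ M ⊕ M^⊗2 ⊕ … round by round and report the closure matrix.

D(0):
  [0, -1, 16, ∞]
  [8, 0, -5, 19]
  [11, 16, 0, 5]
  [3, 8, 13, 0]
D(1):
  [0, -1, 16, ∞]
  [8, 0, -5, 19]
  [11, 10, 0, 5]
  [3, 2, 13, 0]
D(2):
  [0, -1, -6, 18]
  [8, 0, -5, 19]
  [11, 10, 0, 5]
  [3, 2, -3, 0]
D(3):
  [0, -1, -6, -1]
  [6, 0, -5, 0]
  [11, 10, 0, 5]
  [3, 2, -3, 0]
D(4):
  [0, -1, -6, -1]
  [3, 0, -5, 0]
  [8, 7, 0, 5]
  [3, 2, -3, 0]
Answer: M* = [[0, -1, -6, -1], [3, 0, -5, 0], [8, 7, 0, 5], [3, 2, -3, 0]]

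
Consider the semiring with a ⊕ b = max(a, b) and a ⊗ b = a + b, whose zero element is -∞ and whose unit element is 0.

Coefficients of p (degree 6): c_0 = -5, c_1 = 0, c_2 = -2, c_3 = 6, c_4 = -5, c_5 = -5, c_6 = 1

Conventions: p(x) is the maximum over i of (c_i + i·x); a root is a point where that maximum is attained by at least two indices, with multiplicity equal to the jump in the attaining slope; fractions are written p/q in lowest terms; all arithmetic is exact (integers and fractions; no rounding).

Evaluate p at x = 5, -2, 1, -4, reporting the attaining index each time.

p(5) = max(-5+0·5=-5, 0+1·5=5, -2+2·5=8, 6+3·5=21, -5+4·5=15, -5+5·5=20, 1+6·5=31) = 31 (attained by i=6)
p(-2) = max(-5+0·(-2)=-5, 0+1·(-2)=-2, -2+2·(-2)=-6, 6+3·(-2)=0, -5+4·(-2)=-13, -5+5·(-2)=-15, 1+6·(-2)=-11) = 0 (attained by i=3)
p(1) = max(-5+0·1=-5, 0+1·1=1, -2+2·1=0, 6+3·1=9, -5+4·1=-1, -5+5·1=0, 1+6·1=7) = 9 (attained by i=3)
p(-4) = max(-5+0·(-4)=-5, 0+1·(-4)=-4, -2+2·(-4)=-10, 6+3·(-4)=-6, -5+4·(-4)=-21, -5+5·(-4)=-25, 1+6·(-4)=-23) = -4 (attained by i=1)
Answer: p(5) = 31; p(-2) = 0; p(1) = 9; p(-4) = -4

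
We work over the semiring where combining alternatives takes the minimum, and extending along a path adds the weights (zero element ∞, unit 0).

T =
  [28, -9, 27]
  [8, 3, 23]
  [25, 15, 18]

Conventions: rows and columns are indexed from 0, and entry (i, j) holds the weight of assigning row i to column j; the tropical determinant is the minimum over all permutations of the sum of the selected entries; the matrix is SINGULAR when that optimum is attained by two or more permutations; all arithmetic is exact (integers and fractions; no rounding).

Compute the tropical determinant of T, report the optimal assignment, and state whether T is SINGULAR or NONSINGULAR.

σ = (0, 1, 2): 28 + 3 + 18 = 49
σ = (0, 2, 1): 28 + 23 + 15 = 66
σ = (1, 0, 2): (-9) + 8 + 18 = 17
σ = (1, 2, 0): (-9) + 23 + 25 = 39
σ = (2, 0, 1): 27 + 8 + 15 = 50
σ = (2, 1, 0): 27 + 3 + 25 = 55
Optimal value attained by: σ = (1, 0, 2).
Answer: det⊕(T) = 17; verdict: NONSINGULAR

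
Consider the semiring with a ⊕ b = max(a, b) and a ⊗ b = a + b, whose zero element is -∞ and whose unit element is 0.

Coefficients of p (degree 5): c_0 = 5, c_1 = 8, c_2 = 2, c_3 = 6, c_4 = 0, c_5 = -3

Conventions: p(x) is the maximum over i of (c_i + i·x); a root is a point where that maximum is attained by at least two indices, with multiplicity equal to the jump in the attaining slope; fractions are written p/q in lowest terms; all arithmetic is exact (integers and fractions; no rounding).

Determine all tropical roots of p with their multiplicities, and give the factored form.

hull edge (i=0, c=5) to (i=1, c=8): slope 3, span 1
hull edge (i=1, c=8) to (i=3, c=6): slope -1, span 2
hull edge (i=3, c=6) to (i=5, c=-3): slope -9/2, span 2
Factored form: p(x) = -3 ⊗ (x ⊕ (-3)) ⊗ (x ⊕ 1) ⊗ (x ⊕ 1) ⊗ (x ⊕ 9/2) ⊗ (x ⊕ 9/2)
Answer: roots = -3 (mult 1), 1 (mult 2), 9/2 (mult 2)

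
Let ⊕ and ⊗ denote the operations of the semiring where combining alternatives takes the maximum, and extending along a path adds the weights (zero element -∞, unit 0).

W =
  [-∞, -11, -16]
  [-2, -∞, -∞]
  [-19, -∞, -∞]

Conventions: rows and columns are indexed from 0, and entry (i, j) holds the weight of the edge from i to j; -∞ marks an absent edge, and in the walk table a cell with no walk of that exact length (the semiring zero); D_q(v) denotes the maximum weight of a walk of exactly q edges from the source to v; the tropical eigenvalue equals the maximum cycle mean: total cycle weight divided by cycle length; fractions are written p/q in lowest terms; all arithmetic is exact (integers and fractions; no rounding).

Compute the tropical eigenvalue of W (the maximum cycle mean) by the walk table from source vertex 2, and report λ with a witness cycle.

q=0: [-∞, -∞, 0]
q=1: [-19, -∞, -∞]
q=2: [-∞, -30, -35]
q=3: [-32, -∞, -∞]
Optimal cycle mean attained by: cycle 0->1->0, total (-11) + (-2), length 2.
Answer: λ = -13/2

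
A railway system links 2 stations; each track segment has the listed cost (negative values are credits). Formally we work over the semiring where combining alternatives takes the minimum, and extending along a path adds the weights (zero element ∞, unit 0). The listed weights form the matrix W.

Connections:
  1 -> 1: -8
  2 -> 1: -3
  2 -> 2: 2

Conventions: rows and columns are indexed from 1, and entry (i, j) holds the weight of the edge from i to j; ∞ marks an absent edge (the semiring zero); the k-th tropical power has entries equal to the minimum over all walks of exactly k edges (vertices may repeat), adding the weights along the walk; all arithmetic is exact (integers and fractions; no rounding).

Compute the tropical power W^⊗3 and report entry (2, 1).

W^⊗2:
  [-16, ∞]
  [-11, 4]
W^⊗3:
  [-24, ∞]
  [-19, 6]
Key observation: the optimum is the walk 2->1->1->1, with weight (-3) + (-8) + (-8) = -19.
Optimal value attained by: walk 2->1->1->1.
Answer: (W^⊗3)[2][1] = -19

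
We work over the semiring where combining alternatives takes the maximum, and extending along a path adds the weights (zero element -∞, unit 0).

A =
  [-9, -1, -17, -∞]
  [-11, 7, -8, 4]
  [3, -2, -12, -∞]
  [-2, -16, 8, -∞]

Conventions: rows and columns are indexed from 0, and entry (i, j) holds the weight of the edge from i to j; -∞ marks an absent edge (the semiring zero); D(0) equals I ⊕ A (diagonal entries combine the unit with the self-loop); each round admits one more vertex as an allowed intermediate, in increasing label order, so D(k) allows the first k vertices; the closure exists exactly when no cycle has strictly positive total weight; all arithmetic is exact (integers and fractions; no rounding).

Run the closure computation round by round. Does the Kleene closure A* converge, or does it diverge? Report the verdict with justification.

Detection: at round 0, diagonal entry (1, 1) turns strictly positive.
Key observation: the cycle 1->1 has total weight 7, which is strictly positive.
Answer: DIVERGES — positive cycle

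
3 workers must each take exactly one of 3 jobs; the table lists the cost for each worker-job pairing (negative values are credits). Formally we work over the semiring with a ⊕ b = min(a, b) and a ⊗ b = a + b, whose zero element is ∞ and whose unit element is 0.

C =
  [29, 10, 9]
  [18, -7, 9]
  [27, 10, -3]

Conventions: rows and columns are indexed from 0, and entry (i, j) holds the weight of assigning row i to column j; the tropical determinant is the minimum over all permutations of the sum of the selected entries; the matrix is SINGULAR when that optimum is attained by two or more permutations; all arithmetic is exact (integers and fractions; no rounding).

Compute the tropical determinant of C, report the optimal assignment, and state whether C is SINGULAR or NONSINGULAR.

σ = (0, 1, 2): 29 + (-7) + (-3) = 19
σ = (0, 2, 1): 29 + 9 + 10 = 48
σ = (1, 0, 2): 10 + 18 + (-3) = 25
σ = (1, 2, 0): 10 + 9 + 27 = 46
σ = (2, 0, 1): 9 + 18 + 10 = 37
σ = (2, 1, 0): 9 + (-7) + 27 = 29
Optimal value attained by: σ = (0, 1, 2).
Answer: det⊕(C) = 19; verdict: NONSINGULAR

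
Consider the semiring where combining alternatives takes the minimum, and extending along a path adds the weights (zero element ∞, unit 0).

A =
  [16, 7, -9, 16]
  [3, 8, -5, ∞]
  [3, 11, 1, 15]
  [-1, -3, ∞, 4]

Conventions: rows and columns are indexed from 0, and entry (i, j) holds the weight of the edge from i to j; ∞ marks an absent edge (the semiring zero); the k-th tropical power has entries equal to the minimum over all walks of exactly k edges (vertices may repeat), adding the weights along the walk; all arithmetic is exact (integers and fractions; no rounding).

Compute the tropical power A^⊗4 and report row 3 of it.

A^⊗2:
  [-6, 2, -8, 6]
  [-2, 6, -6, 10]
  [4, 10, -6, 16]
  [0, 1, -10, 8]
A^⊗3:
  [-5, 1, -15, 7]
  [-3, 5, -11, 9]
  [-3, 5, -5, 9]
  [-7, 1, -9, 5]
A^⊗4:
  [-12, -4, -14, 0]
  [-8, 0, -12, 4]
  [-2, 4, -12, 10]
  [-6, 0, -16, 6]
Answer: row 3 of A^⊗4 = [-6, 0, -16, 6]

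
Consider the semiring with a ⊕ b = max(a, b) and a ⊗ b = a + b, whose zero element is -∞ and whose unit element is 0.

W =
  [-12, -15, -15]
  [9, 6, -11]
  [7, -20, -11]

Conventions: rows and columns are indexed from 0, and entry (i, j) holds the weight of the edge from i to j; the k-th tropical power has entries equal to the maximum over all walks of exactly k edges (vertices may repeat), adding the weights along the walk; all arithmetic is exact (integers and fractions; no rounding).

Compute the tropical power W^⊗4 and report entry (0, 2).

W^⊗2:
  [-6, -9, -26]
  [15, 12, -5]
  [-4, -8, -8]
W^⊗3:
  [0, -3, -20]
  [21, 18, 1]
  [1, -2, -19]
W^⊗4:
  [6, 3, -14]
  [27, 24, 7]
  [7, 4, -13]
Key observation: the optimum is the walk 0->1->1->1->2, with weight (-15) + 6 + 6 + (-11) = -14.
Optimal value attained by: walk 0->1->1->1->2.
Answer: (W^⊗4)[0][2] = -14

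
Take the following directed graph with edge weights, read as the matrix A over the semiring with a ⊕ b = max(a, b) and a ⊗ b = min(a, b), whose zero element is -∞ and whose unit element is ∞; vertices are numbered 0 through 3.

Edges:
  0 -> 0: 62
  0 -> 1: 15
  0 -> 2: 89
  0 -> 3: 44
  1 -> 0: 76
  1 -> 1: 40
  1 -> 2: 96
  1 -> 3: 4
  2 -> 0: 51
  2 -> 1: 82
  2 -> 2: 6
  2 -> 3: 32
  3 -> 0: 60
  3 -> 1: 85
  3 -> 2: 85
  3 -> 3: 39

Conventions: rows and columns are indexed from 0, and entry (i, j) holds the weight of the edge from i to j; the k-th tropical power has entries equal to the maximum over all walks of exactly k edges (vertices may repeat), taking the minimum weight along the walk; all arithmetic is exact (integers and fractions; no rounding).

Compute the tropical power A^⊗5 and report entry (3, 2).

A^⊗2:
  [62, 82, 62, 44]
  [62, 82, 76, 44]
  [76, 40, 82, 44]
  [76, 82, 85, 44]
A^⊗3:
  [76, 62, 82, 44]
  [76, 76, 82, 44]
  [62, 82, 76, 44]
  [76, 82, 82, 44]
A^⊗4:
  [62, 82, 76, 44]
  [76, 82, 76, 44]
  [76, 76, 82, 44]
  [76, 82, 82, 44]
A^⊗5:
  [76, 76, 82, 44]
  [76, 76, 82, 44]
  [76, 82, 76, 44]
  [76, 82, 82, 44]
Key observation: the optimum is the walk 3->2->1->2->1->2, with weight 85 min 82 min 96 min 82 min 96 = 82.
Optimal value attained by: walk 3->2->1->2->1->2.
Answer: (A^⊗5)[3][2] = 82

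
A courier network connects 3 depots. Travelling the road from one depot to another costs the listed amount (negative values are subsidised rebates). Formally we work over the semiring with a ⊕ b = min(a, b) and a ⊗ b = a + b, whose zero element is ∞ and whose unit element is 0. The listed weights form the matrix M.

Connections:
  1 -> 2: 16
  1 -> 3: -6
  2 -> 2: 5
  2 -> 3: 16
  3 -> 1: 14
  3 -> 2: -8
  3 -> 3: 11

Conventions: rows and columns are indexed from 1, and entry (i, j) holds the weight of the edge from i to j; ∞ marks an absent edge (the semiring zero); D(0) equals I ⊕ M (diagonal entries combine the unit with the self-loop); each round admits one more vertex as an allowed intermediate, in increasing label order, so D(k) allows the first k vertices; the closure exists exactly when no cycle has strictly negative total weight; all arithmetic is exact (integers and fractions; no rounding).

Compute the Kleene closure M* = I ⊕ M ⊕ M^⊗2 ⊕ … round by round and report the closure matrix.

D(0):
  [0, 16, -6]
  [∞, 0, 16]
  [14, -8, 0]
D(1):
  [0, 16, -6]
  [∞, 0, 16]
  [14, -8, 0]
D(2):
  [0, 16, -6]
  [∞, 0, 16]
  [14, -8, 0]
D(3):
  [0, -14, -6]
  [30, 0, 16]
  [14, -8, 0]
Answer: M* = [[0, -14, -6], [30, 0, 16], [14, -8, 0]]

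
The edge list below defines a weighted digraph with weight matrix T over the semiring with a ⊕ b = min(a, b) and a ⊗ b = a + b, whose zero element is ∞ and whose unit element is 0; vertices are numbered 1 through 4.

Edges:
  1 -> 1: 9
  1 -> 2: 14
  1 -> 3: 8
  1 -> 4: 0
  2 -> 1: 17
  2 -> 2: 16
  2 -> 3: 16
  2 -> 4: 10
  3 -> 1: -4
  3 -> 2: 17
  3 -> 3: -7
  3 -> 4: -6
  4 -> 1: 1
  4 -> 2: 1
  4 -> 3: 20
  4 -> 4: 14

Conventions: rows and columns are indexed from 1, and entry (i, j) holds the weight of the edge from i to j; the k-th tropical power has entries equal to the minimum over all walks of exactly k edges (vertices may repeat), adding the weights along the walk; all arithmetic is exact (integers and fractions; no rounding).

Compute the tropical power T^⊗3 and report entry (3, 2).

T^⊗2:
  [1, 1, 1, 2]
  [11, 11, 9, 10]
  [-11, -5, -14, -13]
  [10, 15, 9, 1]
T^⊗3:
  [-3, 3, -6, -5]
  [5, 11, 2, 3]
  [-18, -12, -21, -20]
  [2, 2, 2, 3]
Key observation: the optimum is the walk 3->3->4->2, with weight (-7) + (-6) + 1 = -12.
Optimal value attained by: walk 3->3->4->2.
Answer: (T^⊗3)[3][2] = -12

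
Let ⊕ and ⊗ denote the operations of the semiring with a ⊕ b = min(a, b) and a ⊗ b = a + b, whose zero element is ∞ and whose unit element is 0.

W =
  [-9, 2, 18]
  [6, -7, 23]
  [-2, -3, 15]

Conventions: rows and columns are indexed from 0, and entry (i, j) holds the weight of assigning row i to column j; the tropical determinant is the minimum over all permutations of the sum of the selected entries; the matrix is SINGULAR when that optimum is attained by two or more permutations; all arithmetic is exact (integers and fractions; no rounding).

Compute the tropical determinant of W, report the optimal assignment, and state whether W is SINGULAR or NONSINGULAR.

σ = (0, 1, 2): (-9) + (-7) + 15 = -1
σ = (0, 2, 1): (-9) + 23 + (-3) = 11
σ = (1, 0, 2): 2 + 6 + 15 = 23
σ = (1, 2, 0): 2 + 23 + (-2) = 23
σ = (2, 0, 1): 18 + 6 + (-3) = 21
σ = (2, 1, 0): 18 + (-7) + (-2) = 9
Optimal value attained by: σ = (0, 1, 2).
Answer: det⊕(W) = -1; verdict: NONSINGULAR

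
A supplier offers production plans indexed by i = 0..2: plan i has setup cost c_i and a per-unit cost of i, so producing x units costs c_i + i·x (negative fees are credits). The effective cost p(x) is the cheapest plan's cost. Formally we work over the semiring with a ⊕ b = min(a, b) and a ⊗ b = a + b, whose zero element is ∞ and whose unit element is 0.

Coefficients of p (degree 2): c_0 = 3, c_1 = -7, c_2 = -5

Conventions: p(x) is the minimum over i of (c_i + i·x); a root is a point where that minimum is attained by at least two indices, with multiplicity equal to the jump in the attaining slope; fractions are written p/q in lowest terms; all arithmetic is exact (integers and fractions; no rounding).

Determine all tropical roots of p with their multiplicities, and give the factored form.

hull edge (i=0, c=3) to (i=1, c=-7): slope -10, span 1
hull edge (i=1, c=-7) to (i=2, c=-5): slope 2, span 1
Factored form: p(x) = -5 ⊗ (x ⊕ (-2)) ⊗ (x ⊕ 10)
Answer: roots = -2 (mult 1), 10 (mult 1)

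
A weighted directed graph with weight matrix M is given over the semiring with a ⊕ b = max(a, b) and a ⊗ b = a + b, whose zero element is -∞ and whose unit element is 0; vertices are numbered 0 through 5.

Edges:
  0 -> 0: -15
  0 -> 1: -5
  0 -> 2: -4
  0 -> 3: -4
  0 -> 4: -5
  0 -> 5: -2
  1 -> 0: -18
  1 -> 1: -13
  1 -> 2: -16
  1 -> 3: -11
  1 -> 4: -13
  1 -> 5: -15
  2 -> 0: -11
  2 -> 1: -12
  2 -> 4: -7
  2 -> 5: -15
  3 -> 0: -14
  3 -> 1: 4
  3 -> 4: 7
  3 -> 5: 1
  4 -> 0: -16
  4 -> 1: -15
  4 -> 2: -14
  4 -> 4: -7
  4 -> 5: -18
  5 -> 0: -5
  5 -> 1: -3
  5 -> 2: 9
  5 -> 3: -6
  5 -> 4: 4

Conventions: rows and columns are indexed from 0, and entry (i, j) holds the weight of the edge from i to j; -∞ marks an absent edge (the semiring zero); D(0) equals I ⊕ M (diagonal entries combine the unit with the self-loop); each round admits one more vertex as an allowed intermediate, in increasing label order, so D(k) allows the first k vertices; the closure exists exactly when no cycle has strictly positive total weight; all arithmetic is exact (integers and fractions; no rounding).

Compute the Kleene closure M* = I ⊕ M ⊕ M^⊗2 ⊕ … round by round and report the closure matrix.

D(0):
  [0, -5, -4, -4, -5, -2]
  [-18, 0, -16, -11, -13, -15]
  [-11, -12, 0, -∞, -7, -15]
  [-14, 4, -∞, 0, 7, 1]
  [-16, -15, -14, -∞, 0, -18]
  [-5, -3, 9, -6, 4, 0]
D(1):
  [0, -5, -4, -4, -5, -2]
  [-18, 0, -16, -11, -13, -15]
  [-11, -12, 0, -15, -7, -13]
  [-14, 4, -18, 0, 7, 1]
  [-16, -15, -14, -20, 0, -18]
  [-5, -3, 9, -6, 4, 0]
D(2):
  [0, -5, -4, -4, -5, -2]
  [-18, 0, -16, -11, -13, -15]
  [-11, -12, 0, -15, -7, -13]
  [-14, 4, -12, 0, 7, 1]
  [-16, -15, -14, -20, 0, -18]
  [-5, -3, 9, -6, 4, 0]
D(3):
  [0, -5, -4, -4, -5, -2]
  [-18, 0, -16, -11, -13, -15]
  [-11, -12, 0, -15, -7, -13]
  [-14, 4, -12, 0, 7, 1]
  [-16, -15, -14, -20, 0, -18]
  [-2, -3, 9, -6, 4, 0]
D(4):
  [0, 0, -4, -4, 3, -2]
  [-18, 0, -16, -11, -4, -10]
  [-11, -11, 0, -15, -7, -13]
  [-14, 4, -12, 0, 7, 1]
  [-16, -15, -14, -20, 0, -18]
  [-2, -2, 9, -6, 4, 0]
D(5):
  [0, 0, -4, -4, 3, -2]
  [-18, 0, -16, -11, -4, -10]
  [-11, -11, 0, -15, -7, -13]
  [-9, 4, -7, 0, 7, 1]
  [-16, -15, -14, -20, 0, -18]
  [-2, -2, 9, -6, 4, 0]
D(6):
  [0, 0, 7, -4, 3, -2]
  [-12, 0, -1, -11, -4, -10]
  [-11, -11, 0, -15, -7, -13]
  [-1, 4, 10, 0, 7, 1]
  [-16, -15, -9, -20, 0, -18]
  [-2, -2, 9, -6, 4, 0]
Answer: M* = [[0, 0, 7, -4, 3, -2], [-12, 0, -1, -11, -4, -10], [-11, -11, 0, -15, -7, -13], [-1, 4, 10, 0, 7, 1], [-16, -15, -9, -20, 0, -18], [-2, -2, 9, -6, 4, 0]]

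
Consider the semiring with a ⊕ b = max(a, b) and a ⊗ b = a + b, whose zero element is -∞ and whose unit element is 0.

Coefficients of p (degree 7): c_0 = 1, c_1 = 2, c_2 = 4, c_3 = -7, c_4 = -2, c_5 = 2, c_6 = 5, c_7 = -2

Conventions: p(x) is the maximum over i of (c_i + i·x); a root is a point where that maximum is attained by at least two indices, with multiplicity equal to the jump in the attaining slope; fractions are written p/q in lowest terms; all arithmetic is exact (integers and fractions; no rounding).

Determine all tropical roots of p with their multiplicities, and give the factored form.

hull edge (i=0, c=1) to (i=2, c=4): slope 3/2, span 2
hull edge (i=2, c=4) to (i=6, c=5): slope 1/4, span 4
hull edge (i=6, c=5) to (i=7, c=-2): slope -7, span 1
Factored form: p(x) = -2 ⊗ (x ⊕ (-3/2)) ⊗ (x ⊕ (-3/2)) ⊗ (x ⊕ (-1/4)) ⊗ (x ⊕ (-1/4)) ⊗ (x ⊕ (-1/4)) ⊗ (x ⊕ (-1/4)) ⊗ (x ⊕ 7)
Answer: roots = -3/2 (mult 2), -1/4 (mult 4), 7 (mult 1)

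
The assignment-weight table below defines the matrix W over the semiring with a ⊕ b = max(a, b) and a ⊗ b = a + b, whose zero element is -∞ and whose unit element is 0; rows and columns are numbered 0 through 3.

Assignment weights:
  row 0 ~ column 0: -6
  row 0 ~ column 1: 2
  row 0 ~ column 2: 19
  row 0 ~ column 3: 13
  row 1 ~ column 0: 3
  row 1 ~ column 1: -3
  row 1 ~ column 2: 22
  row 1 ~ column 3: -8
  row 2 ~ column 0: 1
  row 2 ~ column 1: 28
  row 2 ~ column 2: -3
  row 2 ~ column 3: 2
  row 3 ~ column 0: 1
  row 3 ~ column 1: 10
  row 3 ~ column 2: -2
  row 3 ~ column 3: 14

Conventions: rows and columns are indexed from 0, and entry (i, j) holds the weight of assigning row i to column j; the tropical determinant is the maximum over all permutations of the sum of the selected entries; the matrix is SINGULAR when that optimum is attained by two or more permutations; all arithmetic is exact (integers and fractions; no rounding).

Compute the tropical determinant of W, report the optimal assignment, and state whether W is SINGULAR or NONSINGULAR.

σ = (0, 1, 2, 3): (-6) + (-3) + (-3) + 14 = 2
σ = (0, 1, 3, 2): (-6) + (-3) + 2 + (-2) = -9
σ = (0, 2, 1, 3): (-6) + 22 + 28 + 14 = 58
σ = (0, 2, 3, 1): (-6) + 22 + 2 + 10 = 28
σ = (0, 3, 1, 2): (-6) + (-8) + 28 + (-2) = 12
σ = (0, 3, 2, 1): (-6) + (-8) + (-3) + 10 = -7
σ = (1, 0, 2, 3): 2 + 3 + (-3) + 14 = 16
σ = (1, 0, 3, 2): 2 + 3 + 2 + (-2) = 5
σ = (1, 2, 0, 3): 2 + 22 + 1 + 14 = 39
σ = (1, 2, 3, 0): 2 + 22 + 2 + 1 = 27
σ = (1, 3, 0, 2): 2 + (-8) + 1 + (-2) = -7
σ = (1, 3, 2, 0): 2 + (-8) + (-3) + 1 = -8
σ = (2, 0, 1, 3): 19 + 3 + 28 + 14 = 64
σ = (2, 0, 3, 1): 19 + 3 + 2 + 10 = 34
σ = (2, 1, 0, 3): 19 + (-3) + 1 + 14 = 31
σ = (2, 1, 3, 0): 19 + (-3) + 2 + 1 = 19
σ = (2, 3, 0, 1): 19 + (-8) + 1 + 10 = 22
σ = (2, 3, 1, 0): 19 + (-8) + 28 + 1 = 40
σ = (3, 0, 1, 2): 13 + 3 + 28 + (-2) = 42
σ = (3, 0, 2, 1): 13 + 3 + (-3) + 10 = 23
σ = (3, 1, 0, 2): 13 + (-3) + 1 + (-2) = 9
σ = (3, 1, 2, 0): 13 + (-3) + (-3) + 1 = 8
σ = (3, 2, 0, 1): 13 + 22 + 1 + 10 = 46
σ = (3, 2, 1, 0): 13 + 22 + 28 + 1 = 64
Optimal value attained by: σ = (2, 0, 1, 3).
Answer: det⊕(W) = 64; verdict: SINGULAR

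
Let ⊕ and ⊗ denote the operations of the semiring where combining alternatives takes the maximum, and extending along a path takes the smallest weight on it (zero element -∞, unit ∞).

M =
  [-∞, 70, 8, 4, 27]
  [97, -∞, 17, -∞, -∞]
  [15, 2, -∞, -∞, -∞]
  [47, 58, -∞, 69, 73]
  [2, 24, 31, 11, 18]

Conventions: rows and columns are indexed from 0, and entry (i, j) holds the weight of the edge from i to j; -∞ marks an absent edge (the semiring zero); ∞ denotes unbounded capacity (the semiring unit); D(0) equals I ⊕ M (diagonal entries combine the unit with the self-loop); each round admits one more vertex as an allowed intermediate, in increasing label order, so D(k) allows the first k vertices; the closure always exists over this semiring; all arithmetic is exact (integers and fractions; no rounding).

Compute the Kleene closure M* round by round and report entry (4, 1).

D(0):
  [∞, 70, 8, 4, 27]
  [97, ∞, 17, -∞, -∞]
  [15, 2, ∞, -∞, -∞]
  [47, 58, -∞, ∞, 73]
  [2, 24, 31, 11, ∞]
D(1):
  [∞, 70, 8, 4, 27]
  [97, ∞, 17, 4, 27]
  [15, 15, ∞, 4, 15]
  [47, 58, 8, ∞, 73]
  [2, 24, 31, 11, ∞]
D(2):
  [∞, 70, 17, 4, 27]
  [97, ∞, 17, 4, 27]
  [15, 15, ∞, 4, 15]
  [58, 58, 17, ∞, 73]
  [24, 24, 31, 11, ∞]
D(3):
  [∞, 70, 17, 4, 27]
  [97, ∞, 17, 4, 27]
  [15, 15, ∞, 4, 15]
  [58, 58, 17, ∞, 73]
  [24, 24, 31, 11, ∞]
D(4):
  [∞, 70, 17, 4, 27]
  [97, ∞, 17, 4, 27]
  [15, 15, ∞, 4, 15]
  [58, 58, 17, ∞, 73]
  [24, 24, 31, 11, ∞]
D(5):
  [∞, 70, 27, 11, 27]
  [97, ∞, 27, 11, 27]
  [15, 15, ∞, 11, 15]
  [58, 58, 31, ∞, 73]
  [24, 24, 31, 11, ∞]
Answer: M*[4][1] = 24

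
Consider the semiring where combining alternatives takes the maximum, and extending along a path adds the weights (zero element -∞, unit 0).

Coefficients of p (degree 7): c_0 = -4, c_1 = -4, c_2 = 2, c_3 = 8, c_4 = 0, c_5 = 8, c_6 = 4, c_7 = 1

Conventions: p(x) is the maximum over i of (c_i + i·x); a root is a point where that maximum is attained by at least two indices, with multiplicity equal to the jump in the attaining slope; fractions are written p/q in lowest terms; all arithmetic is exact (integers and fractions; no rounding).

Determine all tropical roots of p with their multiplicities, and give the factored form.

hull edge (i=0, c=-4) to (i=3, c=8): slope 4, span 3
hull edge (i=3, c=8) to (i=5, c=8): slope 0, span 2
hull edge (i=5, c=8) to (i=7, c=1): slope -7/2, span 2
Factored form: p(x) = 1 ⊗ (x ⊕ (-4)) ⊗ (x ⊕ (-4)) ⊗ (x ⊕ (-4)) ⊗ (x ⊕ 0) ⊗ (x ⊕ 0) ⊗ (x ⊕ 7/2) ⊗ (x ⊕ 7/2)
Answer: roots = -4 (mult 3), 0 (mult 2), 7/2 (mult 2)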